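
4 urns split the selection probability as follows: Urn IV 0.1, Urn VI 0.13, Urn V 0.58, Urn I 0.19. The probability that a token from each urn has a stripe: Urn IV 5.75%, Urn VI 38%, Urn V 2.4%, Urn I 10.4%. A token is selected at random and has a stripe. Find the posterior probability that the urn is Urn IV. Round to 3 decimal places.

By Bayes' rule, posterior ∝ prior × likelihood:
  Urn IV: 0.1 × 0.0575 = 0.00575
  Urn VI: 0.13 × 0.38 = 0.0494
  Urn V: 0.58 × 0.024 = 0.01392
  Urn I: 0.19 × 0.104 = 0.01976
Total = 0.08883.
P(Urn IV | evidence) = 0.00575 / 0.08883 ≈ 0.065.

0.065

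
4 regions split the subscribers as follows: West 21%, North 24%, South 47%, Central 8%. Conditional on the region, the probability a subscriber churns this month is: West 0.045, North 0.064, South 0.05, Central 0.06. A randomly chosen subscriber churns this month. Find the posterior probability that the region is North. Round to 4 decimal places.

0.2892

By Bayes' rule, posterior ∝ prior × likelihood:
  West: 0.21 × 0.045 = 0.00945
  North: 0.24 × 0.064 = 0.01536
  South: 0.47 × 0.05 = 0.0235
  Central: 0.08 × 0.06 = 0.0048
Normalizing constant = 0.05311.
P(North | evidence) = 0.01536 / 0.05311 ≈ 0.2892.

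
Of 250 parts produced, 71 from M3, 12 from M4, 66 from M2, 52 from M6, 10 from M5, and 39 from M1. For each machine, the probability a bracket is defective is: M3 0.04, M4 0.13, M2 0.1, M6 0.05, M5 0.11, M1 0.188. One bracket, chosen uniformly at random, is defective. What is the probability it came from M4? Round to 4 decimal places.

By Bayes' rule, posterior ∝ prior × likelihood:
  M3: 0.284 × 0.04 = 0.01136
  M4: 0.048 × 0.13 = 0.00624
  M2: 0.264 × 0.1 = 0.0264
  M6: 0.208 × 0.05 = 0.0104
  M5: 0.04 × 0.11 = 0.0044
  M1: 0.156 × 0.188 = 0.029328
Total = 0.088128.
P(M4 | evidence) = 0.00624 / 0.088128 ≈ 0.0708.

0.0708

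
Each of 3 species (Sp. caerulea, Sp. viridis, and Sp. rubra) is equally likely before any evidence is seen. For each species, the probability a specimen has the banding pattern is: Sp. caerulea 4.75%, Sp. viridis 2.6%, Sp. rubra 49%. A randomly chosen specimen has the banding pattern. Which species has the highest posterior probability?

Since the prior is uniform, the posterior is proportional to the likelihood:
  Sp. caerulea: 0.0475
  Sp. viridis: 0.026
  Sp. rubra: 0.49
Total = 0.5635.
Largest term belongs to Sp. rubra, so Sp. rubra is most probable.

Sp. rubra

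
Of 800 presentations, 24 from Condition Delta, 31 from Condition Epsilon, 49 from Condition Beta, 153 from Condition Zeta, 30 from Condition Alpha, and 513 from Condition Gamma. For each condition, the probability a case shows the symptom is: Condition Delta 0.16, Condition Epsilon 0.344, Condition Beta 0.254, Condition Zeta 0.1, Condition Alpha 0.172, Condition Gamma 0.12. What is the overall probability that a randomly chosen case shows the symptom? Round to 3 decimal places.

By Bayes' rule, posterior ∝ prior × likelihood:
  Condition Delta: 0.03 × 0.16 = 0.0048
  Condition Epsilon: 0.03875 × 0.344 = 0.01333
  Condition Beta: 0.06125 × 0.254 = 0.0155575
  Condition Zeta: 0.19125 × 0.1 = 0.019125
  Condition Alpha: 0.0375 × 0.172 = 0.00645
  Condition Gamma: 0.64125 × 0.12 = 0.07695
P(symptomatic) = 0.0048 + 0.01333 + 0.0155575 + 0.019125 + 0.00645 + 0.07695 = 0.1362125 → 0.136.

0.136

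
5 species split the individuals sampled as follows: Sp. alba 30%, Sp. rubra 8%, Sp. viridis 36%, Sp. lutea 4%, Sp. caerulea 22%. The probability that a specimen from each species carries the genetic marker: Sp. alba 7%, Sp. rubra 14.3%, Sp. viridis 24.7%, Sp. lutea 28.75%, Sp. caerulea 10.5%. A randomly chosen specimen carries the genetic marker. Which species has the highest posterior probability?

Compute prior × likelihood for every hypothesis:
  Sp. alba: 0.3 × 0.07 = 0.021
  Sp. rubra: 0.08 × 0.143 = 0.01144
  Sp. viridis: 0.36 × 0.247 = 0.08892
  Sp. lutea: 0.04 × 0.2875 = 0.0115
  Sp. caerulea: 0.22 × 0.105 = 0.0231
Sum = 0.15596.
Largest term belongs to Sp. viridis, so Sp. viridis is most probable.

Sp. viridis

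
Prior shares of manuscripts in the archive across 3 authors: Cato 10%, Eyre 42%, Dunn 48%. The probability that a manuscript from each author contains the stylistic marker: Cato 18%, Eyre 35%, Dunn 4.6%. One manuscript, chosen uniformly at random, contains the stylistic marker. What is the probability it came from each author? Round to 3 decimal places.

Cato 0.096, Eyre 0.786, Dunn 0.118

Compute prior × likelihood for every hypothesis:
  Cato: 0.1 × 0.18 = 0.018
  Eyre: 0.42 × 0.35 = 0.147
  Dunn: 0.48 × 0.046 = 0.02208
Total = 0.18708.
P(Cato | marker) = 0.018/0.18708 ≈ 0.096
P(Eyre | marker) = 0.147/0.18708 ≈ 0.786
P(Dunn | marker) = 0.02208/0.18708 ≈ 0.118
(Check: 0.096+0.786+0.118 = 1.000.)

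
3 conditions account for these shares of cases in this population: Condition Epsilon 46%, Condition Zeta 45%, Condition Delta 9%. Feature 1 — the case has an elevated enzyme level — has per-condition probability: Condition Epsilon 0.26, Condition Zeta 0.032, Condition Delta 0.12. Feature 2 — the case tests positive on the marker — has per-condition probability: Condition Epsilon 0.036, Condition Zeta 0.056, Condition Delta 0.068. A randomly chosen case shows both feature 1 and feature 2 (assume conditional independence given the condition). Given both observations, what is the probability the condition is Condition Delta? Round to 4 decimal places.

Compute prior × likelihood for every hypothesis:
  Condition Epsilon: 0.46 × 0.26 × 0.036 = 0.0043056
  Condition Zeta: 0.45 × 0.032 × 0.056 = 0.0008064
  Condition Delta: 0.09 × 0.12 × 0.068 = 0.0007344
Sum = 0.0058464.
P(Condition Delta | evidence) = 0.0007344 / 0.0058464 ≈ 0.1256.

0.1256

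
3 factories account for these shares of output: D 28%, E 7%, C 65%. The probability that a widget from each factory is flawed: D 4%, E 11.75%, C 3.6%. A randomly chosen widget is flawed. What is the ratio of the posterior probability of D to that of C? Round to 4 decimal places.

Unnormalized posteriors (prior × likelihood):
  D: 0.28 × 0.04 = 0.0112
  E: 0.07 × 0.1175 = 0.008225
  C: 0.65 × 0.036 = 0.0234
Sum = 0.042825.
The ratio is 0.0112 / 0.0234 (the normalizer cancels) = 0.4786.

0.4786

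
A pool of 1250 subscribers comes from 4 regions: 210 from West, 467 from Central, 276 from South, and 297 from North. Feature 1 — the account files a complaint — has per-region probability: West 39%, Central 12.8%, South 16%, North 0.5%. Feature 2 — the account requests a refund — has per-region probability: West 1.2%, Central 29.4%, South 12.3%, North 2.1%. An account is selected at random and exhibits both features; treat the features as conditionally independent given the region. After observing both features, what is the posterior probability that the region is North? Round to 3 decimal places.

Compute prior × likelihood for every hypothesis:
  West: 0.168 × 0.39 × 0.012 = 0.00078624
  Central: 0.3736 × 0.128 × 0.294 = 0.0140593152
  South: 0.2208 × 0.16 × 0.123 = 0.004345344
  North: 0.2376 × 0.005 × 0.021 = 0.000024948
Total = 0.0192158472.
P(North | evidence) = 0.000024948 / 0.0192158472 ≈ 0.001.

0.001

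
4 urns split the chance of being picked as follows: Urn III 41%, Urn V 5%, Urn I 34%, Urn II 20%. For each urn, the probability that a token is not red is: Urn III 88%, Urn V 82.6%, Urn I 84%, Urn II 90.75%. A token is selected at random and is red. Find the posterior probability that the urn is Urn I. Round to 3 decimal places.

0.416

Taking complements, P(red | each) = Urn III 0.12, Urn V 0.174, Urn I 0.16, Urn II 0.0925.
Prior × likelihood for each hypothesis:
  Urn III: 0.41 × 0.12 = 0.0492
  Urn V: 0.05 × 0.174 = 0.0087
  Urn I: 0.34 × 0.16 = 0.0544
  Urn II: 0.2 × 0.0925 = 0.0185
Sum = 0.1308.
P(Urn I | evidence) = 0.0544 / 0.1308 ≈ 0.416.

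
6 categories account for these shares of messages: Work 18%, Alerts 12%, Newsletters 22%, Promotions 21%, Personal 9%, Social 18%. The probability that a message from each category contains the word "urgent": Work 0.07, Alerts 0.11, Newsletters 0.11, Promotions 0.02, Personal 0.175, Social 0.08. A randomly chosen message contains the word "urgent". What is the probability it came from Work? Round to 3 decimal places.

By Bayes' rule, posterior ∝ prior × likelihood:
  Work: 0.18 × 0.07 = 0.0126
  Alerts: 0.12 × 0.11 = 0.0132
  Newsletters: 0.22 × 0.11 = 0.0242
  Promotions: 0.21 × 0.02 = 0.0042
  Personal: 0.09 × 0.175 = 0.01575
  Social: 0.18 × 0.08 = 0.0144
Total = 0.08435.
P(Work | evidence) = 0.0126 / 0.08435 ≈ 0.149.

0.149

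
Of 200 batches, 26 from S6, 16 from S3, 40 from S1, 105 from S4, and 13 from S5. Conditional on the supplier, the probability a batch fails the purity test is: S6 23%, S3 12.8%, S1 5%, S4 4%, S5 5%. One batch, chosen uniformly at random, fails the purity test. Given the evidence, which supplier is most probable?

By Bayes' rule, posterior ∝ prior × likelihood:
  S6: 0.13 × 0.23 = 0.0299
  S3: 0.08 × 0.128 = 0.01024
  S1: 0.2 × 0.05 = 0.01
  S4: 0.525 × 0.04 = 0.021
  S5: 0.065 × 0.05 = 0.00325
Normalizing constant = 0.07439.
Largest term belongs to S6, so S6 is most probable.

S6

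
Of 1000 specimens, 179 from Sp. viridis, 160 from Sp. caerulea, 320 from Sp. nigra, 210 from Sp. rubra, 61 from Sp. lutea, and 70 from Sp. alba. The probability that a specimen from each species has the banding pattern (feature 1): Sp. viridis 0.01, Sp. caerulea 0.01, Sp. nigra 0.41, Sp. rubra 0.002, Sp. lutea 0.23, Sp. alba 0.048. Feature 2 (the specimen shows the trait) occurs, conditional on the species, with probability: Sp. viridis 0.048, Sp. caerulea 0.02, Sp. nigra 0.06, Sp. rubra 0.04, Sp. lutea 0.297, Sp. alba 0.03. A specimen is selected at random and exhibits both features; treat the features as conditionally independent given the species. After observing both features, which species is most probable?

Compute prior × likelihood for every hypothesis:
  Sp. viridis: 0.179 × 0.01 × 0.048 = 0.00008592
  Sp. caerulea: 0.16 × 0.01 × 0.02 = 0.000032
  Sp. nigra: 0.32 × 0.41 × 0.06 = 0.007872
  Sp. rubra: 0.21 × 0.002 × 0.04 = 0.0000168
  Sp. lutea: 0.061 × 0.23 × 0.297 = 0.00416691
  Sp. alba: 0.07 × 0.048 × 0.03 = 0.0001008
Normalizing constant = 0.01227443.
Largest term belongs to Sp. nigra, so Sp. nigra is most probable.

Sp. nigra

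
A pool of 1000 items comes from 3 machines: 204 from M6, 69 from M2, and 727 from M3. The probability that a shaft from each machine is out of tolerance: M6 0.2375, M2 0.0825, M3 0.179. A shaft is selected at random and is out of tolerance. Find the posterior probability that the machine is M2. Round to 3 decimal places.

Prior × likelihood for each hypothesis:
  M6: 0.204 × 0.2375 = 0.04845
  M2: 0.069 × 0.0825 = 0.0056925
  M3: 0.727 × 0.179 = 0.130133
Total = 0.1842755.
P(M2 | evidence) = 0.0056925 / 0.1842755 ≈ 0.031.

0.031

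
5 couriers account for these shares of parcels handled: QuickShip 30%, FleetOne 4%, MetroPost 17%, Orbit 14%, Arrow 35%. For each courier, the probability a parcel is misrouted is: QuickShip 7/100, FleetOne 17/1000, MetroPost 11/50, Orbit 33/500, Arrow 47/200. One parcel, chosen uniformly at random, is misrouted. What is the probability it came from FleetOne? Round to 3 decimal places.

0.005

Prior × likelihood for each hypothesis:
  QuickShip: 0.3 × 0.07 = 0.021
  FleetOne: 0.04 × 0.017 = 0.00068
  MetroPost: 0.17 × 0.22 = 0.0374
  Orbit: 0.14 × 0.066 = 0.00924
  Arrow: 0.35 × 0.235 = 0.08225
Total = 0.15057.
P(FleetOne | evidence) = 0.00068 / 0.15057 ≈ 0.005.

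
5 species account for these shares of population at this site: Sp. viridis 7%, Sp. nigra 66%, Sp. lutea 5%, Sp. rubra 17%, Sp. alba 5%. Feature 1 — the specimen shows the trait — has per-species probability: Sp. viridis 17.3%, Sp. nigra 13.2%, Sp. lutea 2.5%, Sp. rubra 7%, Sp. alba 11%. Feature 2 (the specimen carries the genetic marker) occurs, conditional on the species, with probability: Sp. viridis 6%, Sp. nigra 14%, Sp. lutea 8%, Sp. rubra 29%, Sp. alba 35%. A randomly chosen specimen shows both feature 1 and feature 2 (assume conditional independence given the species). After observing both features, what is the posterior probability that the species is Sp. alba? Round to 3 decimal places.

0.105

Compute prior × likelihood for every hypothesis:
  Sp. viridis: 0.07 × 0.173 × 0.06 = 0.0007266
  Sp. nigra: 0.66 × 0.132 × 0.14 = 0.0121968
  Sp. lutea: 0.05 × 0.025 × 0.08 = 0.0001
  Sp. rubra: 0.17 × 0.07 × 0.29 = 0.003451
  Sp. alba: 0.05 × 0.11 × 0.35 = 0.001925
Sum = 0.0183994.
P(Sp. alba | evidence) = 0.001925 / 0.0183994 ≈ 0.105.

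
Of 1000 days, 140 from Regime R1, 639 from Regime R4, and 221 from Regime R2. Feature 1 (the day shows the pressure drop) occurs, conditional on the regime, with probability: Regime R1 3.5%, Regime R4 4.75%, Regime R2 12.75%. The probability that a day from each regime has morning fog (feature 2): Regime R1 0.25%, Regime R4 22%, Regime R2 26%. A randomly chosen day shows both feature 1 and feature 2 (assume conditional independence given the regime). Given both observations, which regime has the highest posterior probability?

Regime R2

Unnormalized posteriors (prior × likelihood):
  Regime R1: 0.14 × 0.035 × 0.0025 = 0.00001225
  Regime R4: 0.639 × 0.0475 × 0.22 = 0.00667755
  Regime R2: 0.221 × 0.1275 × 0.26 = 0.00732615
Total = 0.01401595.
Largest term belongs to Regime R2, so Regime R2 is most probable.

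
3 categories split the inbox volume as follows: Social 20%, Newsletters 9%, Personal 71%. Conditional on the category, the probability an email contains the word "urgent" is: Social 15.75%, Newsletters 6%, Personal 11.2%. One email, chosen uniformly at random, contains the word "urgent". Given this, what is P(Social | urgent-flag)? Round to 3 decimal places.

0.271

Unnormalized posteriors (prior × likelihood):
  Social: 0.2 × 0.1575 = 0.0315
  Newsletters: 0.09 × 0.06 = 0.0054
  Personal: 0.71 × 0.112 = 0.07952
Sum = 0.11642.
P(Social | evidence) = 0.0315 / 0.11642 ≈ 0.271.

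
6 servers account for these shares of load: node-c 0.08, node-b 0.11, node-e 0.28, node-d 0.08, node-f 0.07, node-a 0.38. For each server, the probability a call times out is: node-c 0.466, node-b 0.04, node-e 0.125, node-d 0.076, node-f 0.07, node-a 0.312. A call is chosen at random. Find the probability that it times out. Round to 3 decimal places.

0.206

Unnormalized posteriors (prior × likelihood):
  node-c: 0.08 × 0.466 = 0.03728
  node-b: 0.11 × 0.04 = 0.0044
  node-e: 0.28 × 0.125 = 0.035
  node-d: 0.08 × 0.076 = 0.00608
  node-f: 0.07 × 0.07 = 0.0049
  node-a: 0.38 × 0.312 = 0.11856
P(timeout) = 0.03728 + 0.0044 + 0.035 + 0.00608 + 0.0049 + 0.11856 = 0.20622 → 0.206.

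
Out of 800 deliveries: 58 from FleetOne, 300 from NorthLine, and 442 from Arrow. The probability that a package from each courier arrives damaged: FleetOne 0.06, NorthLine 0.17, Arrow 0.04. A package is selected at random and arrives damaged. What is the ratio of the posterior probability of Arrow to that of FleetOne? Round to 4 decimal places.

Prior × likelihood for each hypothesis:
  FleetOne: 0.0725 × 0.06 = 0.00435
  NorthLine: 0.375 × 0.17 = 0.06375
  Arrow: 0.5525 × 0.04 = 0.0221
Sum = 0.0902.
The ratio is 0.0221 / 0.00435 (the normalizer cancels) = 5.0805.

5.0805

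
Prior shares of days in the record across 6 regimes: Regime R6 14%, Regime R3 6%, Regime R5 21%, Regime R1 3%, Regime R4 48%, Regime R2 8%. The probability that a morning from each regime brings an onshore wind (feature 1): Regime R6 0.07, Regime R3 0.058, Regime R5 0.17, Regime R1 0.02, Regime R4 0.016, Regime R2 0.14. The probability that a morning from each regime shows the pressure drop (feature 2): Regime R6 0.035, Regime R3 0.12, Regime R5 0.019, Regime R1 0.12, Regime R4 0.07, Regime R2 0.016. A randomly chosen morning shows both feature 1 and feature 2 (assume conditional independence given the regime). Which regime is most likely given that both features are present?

Regime R5

Prior × likelihood for each hypothesis:
  Regime R6: 0.14 × 0.07 × 0.035 = 0.000343
  Regime R3: 0.06 × 0.058 × 0.12 = 0.0004176
  Regime R5: 0.21 × 0.17 × 0.019 = 0.0006783
  Regime R1: 0.03 × 0.02 × 0.12 = 0.000072
  Regime R4: 0.48 × 0.016 × 0.07 = 0.0005376
  Regime R2: 0.08 × 0.14 × 0.016 = 0.0001792
Total = 0.0022277.
Largest term belongs to Regime R5, so Regime R5 is most probable.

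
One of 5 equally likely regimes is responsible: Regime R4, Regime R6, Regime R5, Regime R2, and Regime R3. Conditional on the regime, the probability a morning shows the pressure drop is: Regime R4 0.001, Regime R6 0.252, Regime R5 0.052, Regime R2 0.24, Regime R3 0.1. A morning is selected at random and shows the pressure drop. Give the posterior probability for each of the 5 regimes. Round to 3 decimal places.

Regime R4 0.002, Regime R6 0.391, Regime R5 0.081, Regime R2 0.372, Regime R3 0.155

With a uniform prior (1/5 each), posterior ∝ likelihood:
  Regime R4: 0.001
  Regime R6: 0.252
  Regime R5: 0.052
  Regime R2: 0.24
  Regime R3: 0.1
Total = 0.645.
P(Regime R4 | drop) = 0.001/0.645 ≈ 0.002
P(Regime R6 | drop) = 0.252/0.645 ≈ 0.391
P(Regime R5 | drop) = 0.052/0.645 ≈ 0.081
P(Regime R2 | drop) = 0.24/0.645 ≈ 0.372
P(Regime R3 | drop) = 0.1/0.645 ≈ 0.155
(Check: 0.002+0.391+0.081+0.372+0.155 = 1.001.)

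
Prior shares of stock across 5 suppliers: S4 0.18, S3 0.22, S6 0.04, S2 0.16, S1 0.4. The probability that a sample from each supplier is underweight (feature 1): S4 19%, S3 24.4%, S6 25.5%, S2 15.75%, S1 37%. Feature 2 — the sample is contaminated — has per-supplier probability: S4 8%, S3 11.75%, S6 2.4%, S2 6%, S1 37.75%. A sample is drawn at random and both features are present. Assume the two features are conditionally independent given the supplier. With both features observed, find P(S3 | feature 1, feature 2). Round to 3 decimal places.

Compute prior × likelihood for every hypothesis:
  S4: 0.18 × 0.19 × 0.08 = 0.002736
  S3: 0.22 × 0.244 × 0.1175 = 0.0063074
  S6: 0.04 × 0.255 × 0.024 = 0.0002448
  S2: 0.16 × 0.1575 × 0.06 = 0.001512
  S1: 0.4 × 0.37 × 0.3775 = 0.05587
Normalizing constant = 0.0666702.
P(S3 | evidence) = 0.0063074 / 0.0666702 ≈ 0.095.

0.095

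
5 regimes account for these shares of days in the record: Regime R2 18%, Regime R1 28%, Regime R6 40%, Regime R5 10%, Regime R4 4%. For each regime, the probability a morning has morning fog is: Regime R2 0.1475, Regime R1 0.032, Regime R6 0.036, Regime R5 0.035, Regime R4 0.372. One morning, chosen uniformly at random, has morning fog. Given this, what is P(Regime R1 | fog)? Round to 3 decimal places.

Prior × likelihood for each hypothesis:
  Regime R2: 0.18 × 0.1475 = 0.02655
  Regime R1: 0.28 × 0.032 = 0.00896
  Regime R6: 0.4 × 0.036 = 0.0144
  Regime R5: 0.1 × 0.035 = 0.0035
  Regime R4: 0.04 × 0.372 = 0.01488
Normalizing constant = 0.06829.
P(Regime R1 | evidence) = 0.00896 / 0.06829 ≈ 0.131.

0.131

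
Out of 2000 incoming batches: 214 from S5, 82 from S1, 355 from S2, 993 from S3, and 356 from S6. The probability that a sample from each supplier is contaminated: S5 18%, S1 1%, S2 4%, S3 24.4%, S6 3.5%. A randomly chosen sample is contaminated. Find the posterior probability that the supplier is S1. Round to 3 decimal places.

Compute prior × likelihood for every hypothesis:
  S5: 0.107 × 0.18 = 0.01926
  S1: 0.041 × 0.01 = 0.00041
  S2: 0.1775 × 0.04 = 0.0071
  S3: 0.4965 × 0.244 = 0.121146
  S6: 0.178 × 0.035 = 0.00623
Total = 0.154146.
P(S1 | evidence) = 0.00041 / 0.154146 ≈ 0.003.

0.003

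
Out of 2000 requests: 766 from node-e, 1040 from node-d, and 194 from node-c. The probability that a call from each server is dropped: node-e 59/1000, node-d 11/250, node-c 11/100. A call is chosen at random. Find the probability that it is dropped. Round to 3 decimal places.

Prior × likelihood for each hypothesis:
  node-e: 0.383 × 0.059 = 0.022597
  node-d: 0.52 × 0.044 = 0.02288
  node-c: 0.097 × 0.11 = 0.01067
P(dropped) = 0.022597 + 0.02288 + 0.01067 = 0.056147 → 0.056.

0.056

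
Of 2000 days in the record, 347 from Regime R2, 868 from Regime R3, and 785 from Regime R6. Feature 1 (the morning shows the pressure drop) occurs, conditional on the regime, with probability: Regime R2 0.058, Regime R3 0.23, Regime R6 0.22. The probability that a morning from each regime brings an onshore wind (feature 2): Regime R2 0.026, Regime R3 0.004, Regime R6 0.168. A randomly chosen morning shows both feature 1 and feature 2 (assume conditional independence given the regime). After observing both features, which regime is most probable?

Prior × likelihood for each hypothesis:
  Regime R2: 0.1735 × 0.058 × 0.026 = 0.000261638
  Regime R3: 0.434 × 0.23 × 0.004 = 0.00039928
  Regime R6: 0.3925 × 0.22 × 0.168 = 0.0145068
Total = 0.015167718.
Largest term belongs to Regime R6, so Regime R6 is most probable.

Regime R6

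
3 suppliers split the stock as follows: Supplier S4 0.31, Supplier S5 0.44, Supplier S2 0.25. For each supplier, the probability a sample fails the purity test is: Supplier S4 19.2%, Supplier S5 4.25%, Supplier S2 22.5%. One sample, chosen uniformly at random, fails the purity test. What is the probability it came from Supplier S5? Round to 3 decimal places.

Prior × likelihood for each hypothesis:
  Supplier S4: 0.31 × 0.192 = 0.05952
  Supplier S5: 0.44 × 0.0425 = 0.0187
  Supplier S2: 0.25 × 0.225 = 0.05625
Sum = 0.13447.
P(Supplier S5 | evidence) = 0.0187 / 0.13447 ≈ 0.139.

0.139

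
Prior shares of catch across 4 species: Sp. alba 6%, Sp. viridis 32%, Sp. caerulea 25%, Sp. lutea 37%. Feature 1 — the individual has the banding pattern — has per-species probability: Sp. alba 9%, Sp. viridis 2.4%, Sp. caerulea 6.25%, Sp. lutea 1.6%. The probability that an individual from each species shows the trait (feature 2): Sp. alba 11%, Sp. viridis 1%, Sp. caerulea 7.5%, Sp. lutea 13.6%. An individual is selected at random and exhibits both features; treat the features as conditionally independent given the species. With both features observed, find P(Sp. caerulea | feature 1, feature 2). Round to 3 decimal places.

Compute prior × likelihood for every hypothesis:
  Sp. alba: 0.06 × 0.09 × 0.11 = 0.000594
  Sp. viridis: 0.32 × 0.024 × 0.01 = 0.0000768
  Sp. caerulea: 0.25 × 0.0625 × 0.075 = 0.001171875
  Sp. lutea: 0.37 × 0.016 × 0.136 = 0.00080512
Normalizing constant = 0.002647795.
P(Sp. caerulea | evidence) = 0.001171875 / 0.002647795 ≈ 0.443.

0.443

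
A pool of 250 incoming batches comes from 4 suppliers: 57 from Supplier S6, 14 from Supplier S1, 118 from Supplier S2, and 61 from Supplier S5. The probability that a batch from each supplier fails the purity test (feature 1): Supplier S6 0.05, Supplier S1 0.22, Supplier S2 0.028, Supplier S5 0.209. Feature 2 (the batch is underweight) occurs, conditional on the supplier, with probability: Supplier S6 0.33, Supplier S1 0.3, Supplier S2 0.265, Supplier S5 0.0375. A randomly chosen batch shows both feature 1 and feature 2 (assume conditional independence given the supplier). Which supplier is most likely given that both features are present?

Supplier S6

Prior × likelihood for each hypothesis:
  Supplier S6: 0.228 × 0.05 × 0.33 = 0.003762
  Supplier S1: 0.056 × 0.22 × 0.3 = 0.003696
  Supplier S2: 0.472 × 0.028 × 0.265 = 0.00350224
  Supplier S5: 0.244 × 0.209 × 0.0375 = 0.00191235
Sum = 0.01287259.
Largest term belongs to Supplier S6, so Supplier S6 is most probable.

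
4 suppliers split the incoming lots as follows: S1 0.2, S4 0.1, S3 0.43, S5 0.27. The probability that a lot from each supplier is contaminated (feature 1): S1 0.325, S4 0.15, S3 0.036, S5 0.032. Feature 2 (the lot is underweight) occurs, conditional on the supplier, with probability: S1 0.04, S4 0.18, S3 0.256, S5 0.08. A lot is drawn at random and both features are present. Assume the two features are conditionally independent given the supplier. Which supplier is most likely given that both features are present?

Prior × likelihood for each hypothesis:
  S1: 0.2 × 0.325 × 0.04 = 0.0026
  S4: 0.1 × 0.15 × 0.18 = 0.0027
  S3: 0.43 × 0.036 × 0.256 = 0.00396288
  S5: 0.27 × 0.032 × 0.08 = 0.0006912
Normalizing constant = 0.00995408.
Largest term belongs to S3, so S3 is most probable.

S3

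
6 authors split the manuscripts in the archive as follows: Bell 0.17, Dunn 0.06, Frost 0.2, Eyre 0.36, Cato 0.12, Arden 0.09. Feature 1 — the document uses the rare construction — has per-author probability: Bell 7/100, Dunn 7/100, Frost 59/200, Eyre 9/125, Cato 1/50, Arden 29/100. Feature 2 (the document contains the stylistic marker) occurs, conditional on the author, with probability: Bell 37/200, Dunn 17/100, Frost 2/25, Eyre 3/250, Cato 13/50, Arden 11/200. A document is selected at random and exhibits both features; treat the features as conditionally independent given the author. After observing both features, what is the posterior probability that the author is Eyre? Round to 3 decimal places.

0.031

Prior × likelihood for each hypothesis:
  Bell: 0.17 × 0.07 × 0.185 = 0.0022015
  Dunn: 0.06 × 0.07 × 0.17 = 0.000714
  Frost: 0.2 × 0.295 × 0.08 = 0.00472
  Eyre: 0.36 × 0.072 × 0.012 = 0.00031104
  Cato: 0.12 × 0.02 × 0.26 = 0.000624
  Arden: 0.09 × 0.29 × 0.055 = 0.0014355
Total = 0.01000604.
P(Eyre | evidence) = 0.00031104 / 0.01000604 ≈ 0.031.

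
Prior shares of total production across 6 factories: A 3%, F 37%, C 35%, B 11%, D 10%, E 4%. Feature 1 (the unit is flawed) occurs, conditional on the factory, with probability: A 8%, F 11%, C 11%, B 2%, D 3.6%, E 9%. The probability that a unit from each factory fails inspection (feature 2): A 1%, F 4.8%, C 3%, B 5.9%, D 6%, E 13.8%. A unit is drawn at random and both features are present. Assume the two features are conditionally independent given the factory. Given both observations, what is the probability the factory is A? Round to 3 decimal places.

By Bayes' rule, posterior ∝ prior × likelihood:
  A: 0.03 × 0.08 × 0.01 = 0.000024
  F: 0.37 × 0.11 × 0.048 = 0.0019536
  C: 0.35 × 0.11 × 0.03 = 0.001155
  B: 0.11 × 0.02 × 0.059 = 0.0001298
  D: 0.1 × 0.036 × 0.06 = 0.000216
  E: 0.04 × 0.09 × 0.138 = 0.0004968
Sum = 0.0039752.
P(A | evidence) = 0.000024 / 0.0039752 ≈ 0.006.

0.006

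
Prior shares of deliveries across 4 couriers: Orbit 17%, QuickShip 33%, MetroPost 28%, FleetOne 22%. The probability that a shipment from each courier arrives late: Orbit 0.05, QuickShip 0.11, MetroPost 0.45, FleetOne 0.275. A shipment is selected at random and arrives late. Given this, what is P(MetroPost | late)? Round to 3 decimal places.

Compute prior × likelihood for every hypothesis:
  Orbit: 0.17 × 0.05 = 0.0085
  QuickShip: 0.33 × 0.11 = 0.0363
  MetroPost: 0.28 × 0.45 = 0.126
  FleetOne: 0.22 × 0.275 = 0.0605
Normalizing constant = 0.2313.
P(MetroPost | evidence) = 0.126 / 0.2313 ≈ 0.545.

0.545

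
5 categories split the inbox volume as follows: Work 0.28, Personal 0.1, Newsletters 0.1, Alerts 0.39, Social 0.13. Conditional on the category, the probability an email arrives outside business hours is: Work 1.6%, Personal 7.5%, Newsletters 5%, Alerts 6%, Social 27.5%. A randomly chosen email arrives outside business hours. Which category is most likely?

Social

Compute prior × likelihood for every hypothesis:
  Work: 0.28 × 0.016 = 0.00448
  Personal: 0.1 × 0.075 = 0.0075
  Newsletters: 0.1 × 0.05 = 0.005
  Alerts: 0.39 × 0.06 = 0.0234
  Social: 0.13 × 0.275 = 0.03575
Total = 0.07613.
Largest term belongs to Social, so Social is most probable.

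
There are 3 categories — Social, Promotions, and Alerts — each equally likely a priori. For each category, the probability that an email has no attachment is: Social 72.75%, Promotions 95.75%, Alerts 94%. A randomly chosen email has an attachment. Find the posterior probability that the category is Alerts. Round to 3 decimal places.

Taking complements, P(attachment | each) = Social 0.2725, Promotions 0.0425, Alerts 0.06.
Since the prior is uniform, the posterior is proportional to the likelihood:
  Social: 0.2725
  Promotions: 0.0425
  Alerts: 0.06
Total = 0.375.
P(Alerts | evidence) = 0.06 / 0.375 ≈ 0.160.

0.160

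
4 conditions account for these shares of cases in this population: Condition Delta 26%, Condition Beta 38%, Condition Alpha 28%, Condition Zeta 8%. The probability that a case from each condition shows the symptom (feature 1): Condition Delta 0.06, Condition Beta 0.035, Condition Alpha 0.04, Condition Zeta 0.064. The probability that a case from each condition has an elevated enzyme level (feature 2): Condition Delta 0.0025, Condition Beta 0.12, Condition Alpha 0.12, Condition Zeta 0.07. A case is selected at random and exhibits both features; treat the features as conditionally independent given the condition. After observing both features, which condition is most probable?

Condition Beta

By Bayes' rule, posterior ∝ prior × likelihood:
  Condition Delta: 0.26 × 0.06 × 0.0025 = 0.000039
  Condition Beta: 0.38 × 0.035 × 0.12 = 0.001596
  Condition Alpha: 0.28 × 0.04 × 0.12 = 0.001344
  Condition Zeta: 0.08 × 0.064 × 0.07 = 0.0003584
Normalizing constant = 0.0033374.
Largest term belongs to Condition Beta, so Condition Beta is most probable.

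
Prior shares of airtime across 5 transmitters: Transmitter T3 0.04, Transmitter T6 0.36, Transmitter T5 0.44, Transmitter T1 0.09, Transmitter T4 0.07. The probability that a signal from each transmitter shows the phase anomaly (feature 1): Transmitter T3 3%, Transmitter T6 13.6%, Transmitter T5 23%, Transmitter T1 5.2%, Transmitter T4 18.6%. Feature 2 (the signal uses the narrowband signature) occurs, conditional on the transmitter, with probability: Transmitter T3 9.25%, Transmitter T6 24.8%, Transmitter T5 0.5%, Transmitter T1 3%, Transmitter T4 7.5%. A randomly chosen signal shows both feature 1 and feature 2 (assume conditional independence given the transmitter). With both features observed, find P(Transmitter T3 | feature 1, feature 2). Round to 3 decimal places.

Compute prior × likelihood for every hypothesis:
  Transmitter T3: 0.04 × 0.03 × 0.0925 = 0.000111
  Transmitter T6: 0.36 × 0.136 × 0.248 = 0.01214208
  Transmitter T5: 0.44 × 0.23 × 0.005 = 0.000506
  Transmitter T1: 0.09 × 0.052 × 0.03 = 0.0001404
  Transmitter T4: 0.07 × 0.186 × 0.075 = 0.0009765
Normalizing constant = 0.01387598.
P(Transmitter T3 | evidence) = 0.000111 / 0.01387598 ≈ 0.008.

0.008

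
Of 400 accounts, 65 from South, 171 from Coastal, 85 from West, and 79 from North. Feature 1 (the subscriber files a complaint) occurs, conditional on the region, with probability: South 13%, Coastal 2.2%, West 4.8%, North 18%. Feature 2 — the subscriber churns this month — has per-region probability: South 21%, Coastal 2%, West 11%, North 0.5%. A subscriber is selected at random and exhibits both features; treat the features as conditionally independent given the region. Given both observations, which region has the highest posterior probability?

South

Unnormalized posteriors (prior × likelihood):
  South: 0.1625 × 0.13 × 0.21 = 0.00443625
  Coastal: 0.4275 × 0.022 × 0.02 = 0.0001881
  West: 0.2125 × 0.048 × 0.11 = 0.001122
  North: 0.1975 × 0.18 × 0.005 = 0.00017775
Normalizing constant = 0.0059241.
Largest term belongs to South, so South is most probable.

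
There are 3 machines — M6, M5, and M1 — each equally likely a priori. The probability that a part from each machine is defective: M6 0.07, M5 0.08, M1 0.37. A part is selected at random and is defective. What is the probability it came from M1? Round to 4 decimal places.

Since the prior is uniform, the posterior is proportional to the likelihood:
  M6: 0.07
  M5: 0.08
  M1: 0.37
Total = 0.52.
P(M1 | evidence) = 0.37 / 0.52 ≈ 0.7115.

0.7115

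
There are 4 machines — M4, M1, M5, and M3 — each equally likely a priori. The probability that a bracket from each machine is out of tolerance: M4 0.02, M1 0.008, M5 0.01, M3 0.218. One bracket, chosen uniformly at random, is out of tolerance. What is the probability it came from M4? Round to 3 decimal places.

0.078

With a uniform prior (1/4 each), posterior ∝ likelihood:
  M4: 0.02
  M1: 0.008
  M5: 0.01
  M3: 0.218
Total = 0.256.
P(M4 | evidence) = 0.02 / 0.256 ≈ 0.078.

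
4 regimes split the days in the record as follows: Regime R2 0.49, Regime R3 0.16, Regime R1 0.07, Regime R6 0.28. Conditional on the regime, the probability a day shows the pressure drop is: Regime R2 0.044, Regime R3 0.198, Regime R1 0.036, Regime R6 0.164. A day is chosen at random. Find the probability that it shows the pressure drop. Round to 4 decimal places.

By Bayes' rule, posterior ∝ prior × likelihood:
  Regime R2: 0.49 × 0.044 = 0.02156
  Regime R3: 0.16 × 0.198 = 0.03168
  Regime R1: 0.07 × 0.036 = 0.00252
  Regime R6: 0.28 × 0.164 = 0.04592
P(drop) = 0.02156 + 0.03168 + 0.00252 + 0.04592 = 0.10168 → 0.1017.

0.1017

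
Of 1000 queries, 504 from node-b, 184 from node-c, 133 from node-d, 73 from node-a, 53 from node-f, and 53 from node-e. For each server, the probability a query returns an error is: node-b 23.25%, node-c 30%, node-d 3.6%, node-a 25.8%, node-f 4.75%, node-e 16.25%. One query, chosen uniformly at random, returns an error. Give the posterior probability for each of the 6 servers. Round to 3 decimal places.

node-b 0.566, node-c 0.266, node-d 0.023, node-a 0.091, node-f 0.012, node-e 0.042

Prior × likelihood for each hypothesis:
  node-b: 0.504 × 0.2325 = 0.11718
  node-c: 0.184 × 0.3 = 0.0552
  node-d: 0.133 × 0.036 = 0.004788
  node-a: 0.073 × 0.258 = 0.018834
  node-f: 0.053 × 0.0475 = 0.0025175
  node-e: 0.053 × 0.1625 = 0.0086125
Sum = 0.207132.
P(node-b | error) = 0.11718/0.207132 ≈ 0.566
P(node-c | error) = 0.0552/0.207132 ≈ 0.266
P(node-d | error) = 0.004788/0.207132 ≈ 0.023
P(node-a | error) = 0.018834/0.207132 ≈ 0.091
P(node-f | error) = 0.0025175/0.207132 ≈ 0.012
P(node-e | error) = 0.0086125/0.207132 ≈ 0.042
(Check: 0.566+0.266+0.023+0.091+0.012+0.042 = 1.000.)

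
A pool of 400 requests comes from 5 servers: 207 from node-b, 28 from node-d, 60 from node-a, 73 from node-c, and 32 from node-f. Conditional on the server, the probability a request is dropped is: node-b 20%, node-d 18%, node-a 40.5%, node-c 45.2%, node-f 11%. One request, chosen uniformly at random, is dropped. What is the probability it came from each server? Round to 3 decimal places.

node-b 0.386, node-d 0.047, node-a 0.227, node-c 0.308, node-f 0.033

By Bayes' rule, posterior ∝ prior × likelihood:
  node-b: 0.5175 × 0.2 = 0.1035
  node-d: 0.07 × 0.18 = 0.0126
  node-a: 0.15 × 0.405 = 0.06075
  node-c: 0.1825 × 0.452 = 0.08249
  node-f: 0.08 × 0.11 = 0.0088
Sum = 0.26814.
P(node-b | dropped) = 0.1035/0.26814 ≈ 0.386
P(node-d | dropped) = 0.0126/0.26814 ≈ 0.047
P(node-a | dropped) = 0.06075/0.26814 ≈ 0.227
P(node-c | dropped) = 0.08249/0.26814 ≈ 0.308
P(node-f | dropped) = 0.0088/0.26814 ≈ 0.033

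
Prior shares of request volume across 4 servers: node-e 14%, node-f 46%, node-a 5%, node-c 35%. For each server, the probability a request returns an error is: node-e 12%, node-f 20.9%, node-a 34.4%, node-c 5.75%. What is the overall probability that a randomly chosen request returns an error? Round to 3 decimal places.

0.150

Prior × likelihood for each hypothesis:
  node-e: 0.14 × 0.12 = 0.0168
  node-f: 0.46 × 0.209 = 0.09614
  node-a: 0.05 × 0.344 = 0.0172
  node-c: 0.35 × 0.0575 = 0.020125
P(error) = 0.0168 + 0.09614 + 0.0172 + 0.020125 = 0.150265 → 0.150.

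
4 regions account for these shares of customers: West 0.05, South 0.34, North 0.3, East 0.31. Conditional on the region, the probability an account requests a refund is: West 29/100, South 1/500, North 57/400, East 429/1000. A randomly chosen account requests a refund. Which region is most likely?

East

Compute prior × likelihood for every hypothesis:
  West: 0.05 × 0.29 = 0.0145
  South: 0.34 × 0.002 = 0.00068
  North: 0.3 × 0.1425 = 0.04275
  East: 0.31 × 0.429 = 0.13299
Sum = 0.19092.
Largest term belongs to East, so East is most probable.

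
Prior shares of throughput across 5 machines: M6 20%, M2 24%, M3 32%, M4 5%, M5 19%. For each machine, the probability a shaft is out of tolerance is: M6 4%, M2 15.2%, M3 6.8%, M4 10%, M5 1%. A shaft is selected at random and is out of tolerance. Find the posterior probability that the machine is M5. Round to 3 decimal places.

0.026

Prior × likelihood for each hypothesis:
  M6: 0.2 × 0.04 = 0.008
  M2: 0.24 × 0.152 = 0.03648
  M3: 0.32 × 0.068 = 0.02176
  M4: 0.05 × 0.1 = 0.005
  M5: 0.19 × 0.01 = 0.0019
Normalizing constant = 0.07314.
P(M5 | evidence) = 0.0019 / 0.07314 ≈ 0.026.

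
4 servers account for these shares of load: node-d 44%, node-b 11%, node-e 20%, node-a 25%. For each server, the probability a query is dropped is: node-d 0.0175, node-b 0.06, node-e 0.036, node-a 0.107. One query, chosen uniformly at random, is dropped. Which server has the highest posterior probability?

Compute prior × likelihood for every hypothesis:
  node-d: 0.44 × 0.0175 = 0.0077
  node-b: 0.11 × 0.06 = 0.0066
  node-e: 0.2 × 0.036 = 0.0072
  node-a: 0.25 × 0.107 = 0.02675
Total = 0.04825.
Largest term belongs to node-a, so node-a is most probable.

node-a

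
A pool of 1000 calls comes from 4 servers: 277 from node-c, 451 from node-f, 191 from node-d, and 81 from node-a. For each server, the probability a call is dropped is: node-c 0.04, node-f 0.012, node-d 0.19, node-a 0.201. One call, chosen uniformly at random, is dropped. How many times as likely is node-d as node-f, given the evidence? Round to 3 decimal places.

6.705

By Bayes' rule, posterior ∝ prior × likelihood:
  node-c: 0.277 × 0.04 = 0.01108
  node-f: 0.451 × 0.012 = 0.005412
  node-d: 0.191 × 0.19 = 0.03629
  node-a: 0.081 × 0.201 = 0.016281
Sum = 0.069063.
The ratio is 0.03629 / 0.005412 (the normalizer cancels) = 6.705.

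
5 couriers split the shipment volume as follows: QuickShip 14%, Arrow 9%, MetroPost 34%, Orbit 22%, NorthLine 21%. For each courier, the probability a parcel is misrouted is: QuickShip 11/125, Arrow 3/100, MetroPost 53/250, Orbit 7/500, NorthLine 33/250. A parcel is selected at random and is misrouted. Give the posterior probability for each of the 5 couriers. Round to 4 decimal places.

By Bayes' rule, posterior ∝ prior × likelihood:
  QuickShip: 0.14 × 0.088 = 0.01232
  Arrow: 0.09 × 0.03 = 0.0027
  MetroPost: 0.34 × 0.212 = 0.07208
  Orbit: 0.22 × 0.014 = 0.00308
  NorthLine: 0.21 × 0.132 = 0.02772
Normalizing constant = 0.1179.
P(QuickShip | misrouted) = 0.01232/0.1179 ≈ 0.1045
P(Arrow | misrouted) = 0.0027/0.1179 ≈ 0.0229
P(MetroPost | misrouted) = 0.07208/0.1179 ≈ 0.6114
P(Orbit | misrouted) = 0.00308/0.1179 ≈ 0.0261
P(NorthLine | misrouted) = 0.02772/0.1179 ≈ 0.2351

QuickShip 0.1045, Arrow 0.0229, MetroPost 0.6114, Orbit 0.0261, NorthLine 0.2351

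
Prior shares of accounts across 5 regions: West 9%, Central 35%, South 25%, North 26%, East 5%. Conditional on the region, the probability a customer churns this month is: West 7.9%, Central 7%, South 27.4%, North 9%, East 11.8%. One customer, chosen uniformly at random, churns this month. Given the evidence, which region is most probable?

South

Prior × likelihood for each hypothesis:
  West: 0.09 × 0.079 = 0.00711
  Central: 0.35 × 0.07 = 0.0245
  South: 0.25 × 0.274 = 0.0685
  North: 0.26 × 0.09 = 0.0234
  East: 0.05 × 0.118 = 0.0059
Normalizing constant = 0.12941.
Largest term belongs to South, so South is most probable.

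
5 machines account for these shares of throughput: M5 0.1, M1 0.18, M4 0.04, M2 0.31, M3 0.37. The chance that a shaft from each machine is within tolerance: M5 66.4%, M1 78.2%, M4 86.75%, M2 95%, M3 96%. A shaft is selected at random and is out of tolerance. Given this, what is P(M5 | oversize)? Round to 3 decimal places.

0.310

Taking complements, P(oversize | each) = M5 0.336, M1 0.218, M4 0.1325, M2 0.05, M3 0.04.
Compute prior × likelihood for every hypothesis:
  M5: 0.1 × 0.336 = 0.0336
  M1: 0.18 × 0.218 = 0.03924
  M4: 0.04 × 0.1325 = 0.0053
  M2: 0.31 × 0.05 = 0.0155
  M3: 0.37 × 0.04 = 0.0148
Normalizing constant = 0.10844.
P(M5 | evidence) = 0.0336 / 0.10844 ≈ 0.310.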